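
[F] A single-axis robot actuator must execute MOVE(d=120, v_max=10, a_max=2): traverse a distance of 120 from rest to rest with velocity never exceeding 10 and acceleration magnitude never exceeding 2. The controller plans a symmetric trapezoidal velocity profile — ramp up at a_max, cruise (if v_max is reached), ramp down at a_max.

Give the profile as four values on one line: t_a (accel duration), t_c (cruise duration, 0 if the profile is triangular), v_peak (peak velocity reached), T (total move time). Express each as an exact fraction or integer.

t_a=5 t_c=7 v_peak=10 T=17

vₘ²/aₘ = 10²/2 = 50
120 ≥ 50 so v_max reached
t_a = 10/2 = 5; v_peak = 10
d_cruise = 120 − 50 = 70; t_c = 70/10 = 7
T = 2·5 + 7 = 17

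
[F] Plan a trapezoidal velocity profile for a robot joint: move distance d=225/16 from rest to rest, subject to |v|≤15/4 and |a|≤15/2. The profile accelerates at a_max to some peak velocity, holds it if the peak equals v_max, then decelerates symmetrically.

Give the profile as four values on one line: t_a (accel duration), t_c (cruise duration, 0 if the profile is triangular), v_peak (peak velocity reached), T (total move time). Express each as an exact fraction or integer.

(v_max)²/a_max = (15/4)²/(15/2) = 15/8
225/16 ≥ 15/8 so v_max reached
t_a = (15/4)/(15/2) = 1/2; v_peak = 15/4
d_cruise = 225/16 − 15/8 = 195/16; t_c = (195/16)/(15/4) = 13/4
T = 2·1/2 + 13/4 = 17/4

t_a=1/2 t_c=13/4 v_peak=15/4 T=17/4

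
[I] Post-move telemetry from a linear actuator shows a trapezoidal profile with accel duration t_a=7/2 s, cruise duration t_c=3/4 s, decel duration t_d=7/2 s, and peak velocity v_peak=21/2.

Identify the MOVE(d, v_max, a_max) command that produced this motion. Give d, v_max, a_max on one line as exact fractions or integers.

a_max = (21/2)/(7/2) = 3
d_a = ½·21/2·7/2 = 147/8; d_c = 21/2·3/4 = 63/8
d = 2·147/8 + 63/8 = 357/8
t_c = 3/4 > 0 → v_max = v_peak = 21/2

d=357/8 v_max=21/2 a_max=3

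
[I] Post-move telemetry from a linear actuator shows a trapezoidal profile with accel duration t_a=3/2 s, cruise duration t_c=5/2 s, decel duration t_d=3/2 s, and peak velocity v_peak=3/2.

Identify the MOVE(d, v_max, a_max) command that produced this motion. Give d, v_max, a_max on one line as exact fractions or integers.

a_max = (3/2)/(3/2) = 1
d_a = ½·3/2·3/2 = 9/8; d_c = 3/2·5/2 = 15/4
d = 2·9/8 + 15/4 = 6
t_c = 5/2 > 0 ⇒ limit active, v_max = 3/2

d=6 v_max=3/2 a_max=1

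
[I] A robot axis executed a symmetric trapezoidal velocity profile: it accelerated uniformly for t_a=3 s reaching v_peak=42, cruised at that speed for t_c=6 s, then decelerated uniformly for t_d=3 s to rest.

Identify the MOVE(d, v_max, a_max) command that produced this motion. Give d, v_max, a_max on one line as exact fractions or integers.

d=378 v_max=42 a_max=14

a_max = 42/3 = 14
d_a = ½·42·3 = 63; d_c = 42·6 = 252
d = 2·63 + 252 = 378
t_c = 6 > 0 so v_max = 42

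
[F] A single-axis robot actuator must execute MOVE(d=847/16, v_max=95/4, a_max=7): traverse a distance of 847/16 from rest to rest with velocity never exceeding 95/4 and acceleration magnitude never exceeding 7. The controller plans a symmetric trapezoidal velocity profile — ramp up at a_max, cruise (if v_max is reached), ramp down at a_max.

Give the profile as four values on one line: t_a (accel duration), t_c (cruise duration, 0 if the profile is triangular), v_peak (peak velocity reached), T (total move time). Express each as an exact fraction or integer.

vₘ²/aₘ = (95/4)²/7 = 9025/112
847/16 < 9025/112 → triangular
v_peak = √(847/16·7) = √(5929/16) = 77/4
t_a = (77/4)/7 = 11/4; t_c = 0
T = 2·11/4 = 11/2

t_a=11/4 t_c=0 v_peak=77/4 T=11/2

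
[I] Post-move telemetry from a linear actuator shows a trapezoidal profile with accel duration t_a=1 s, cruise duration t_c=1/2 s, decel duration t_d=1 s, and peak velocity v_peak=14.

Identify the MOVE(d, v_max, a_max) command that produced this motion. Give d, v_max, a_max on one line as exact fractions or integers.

a_max = 14/1 = 14
d_a = ½·14·1 = 7; d_c = 14·1/2 = 7
d = 2·7 + 7 = 21
t_c = 1/2 > 0 → v_max = v_peak = 14

d=21 v_max=14 a_max=14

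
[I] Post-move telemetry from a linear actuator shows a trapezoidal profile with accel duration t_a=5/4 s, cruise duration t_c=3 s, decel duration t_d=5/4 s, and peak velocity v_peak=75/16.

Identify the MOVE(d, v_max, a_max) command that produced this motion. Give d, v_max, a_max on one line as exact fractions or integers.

a_max = (75/16)/(5/4) = 15/4
d_a = ½·75/16·5/4 = 375/128; d_c = 75/16·3 = 225/16
d = 2·375/128 + 225/16 = 1275/64
t_c = 3 > 0 so v_max = 75/16

d=1275/64 v_max=75/16 a_max=15/4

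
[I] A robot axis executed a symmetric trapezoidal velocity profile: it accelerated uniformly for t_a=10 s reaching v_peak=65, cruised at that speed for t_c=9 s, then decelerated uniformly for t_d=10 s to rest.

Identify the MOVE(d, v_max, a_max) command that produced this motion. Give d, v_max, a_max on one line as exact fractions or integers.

a_max = 65/10 = 13/2
d_a = ½·65·10 = 325; d_c = 65·9 = 585
d = 2·325 + 585 = 1235
t_c = 9 > 0 ⇒ limit active, v_max = 65

d=1235 v_max=65 a_max=13/2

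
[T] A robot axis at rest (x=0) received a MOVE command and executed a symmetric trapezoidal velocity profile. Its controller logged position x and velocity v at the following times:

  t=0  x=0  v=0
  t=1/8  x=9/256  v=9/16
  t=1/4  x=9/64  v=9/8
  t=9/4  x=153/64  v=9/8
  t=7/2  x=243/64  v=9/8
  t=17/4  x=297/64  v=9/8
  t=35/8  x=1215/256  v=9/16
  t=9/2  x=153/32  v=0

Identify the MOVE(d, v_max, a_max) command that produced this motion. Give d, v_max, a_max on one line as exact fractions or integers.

final state: t=9/2, x=153/32, v=0 → d = 153/32
a_max = (9/16−0)/(1/8−0) = 9/2
max v = 9/8 over t∈[1/4,17/4] → v_max = 9/8
check: 9/8·(1/4+4) = 153/32 ✓

d=153/32 v_max=9/8 a_max=9/2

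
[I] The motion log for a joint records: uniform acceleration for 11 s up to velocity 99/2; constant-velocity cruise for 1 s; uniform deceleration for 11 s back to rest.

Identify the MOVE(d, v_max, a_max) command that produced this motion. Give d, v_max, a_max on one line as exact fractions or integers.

a_max = (99/2)/11 = 9/2
d_a = ½·99/2·11 = 1089/4; d_c = 99/2·1 = 99/2
d = 2·1089/4 + 99/2 = 594
t_c = 1 > 0 so v_max = 99/2

d=594 v_max=99/2 a_max=9/2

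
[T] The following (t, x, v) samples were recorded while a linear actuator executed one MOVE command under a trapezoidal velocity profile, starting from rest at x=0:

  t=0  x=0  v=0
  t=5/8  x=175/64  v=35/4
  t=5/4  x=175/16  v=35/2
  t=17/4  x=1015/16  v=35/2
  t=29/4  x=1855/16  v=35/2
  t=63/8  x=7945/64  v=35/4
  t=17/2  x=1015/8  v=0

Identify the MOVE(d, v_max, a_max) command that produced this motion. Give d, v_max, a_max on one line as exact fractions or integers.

d=1015/8 v_max=35/2 a_max=14

final state: t=17/2, x=1015/8, v=0 → d = 1015/8
a_max = (35/4−0)/(5/8−0) = 14
max v = 35/2 over t∈[5/4,29/4] → v_max = 35/2
check: 35/2·(5/4+6) = 1015/8 ✓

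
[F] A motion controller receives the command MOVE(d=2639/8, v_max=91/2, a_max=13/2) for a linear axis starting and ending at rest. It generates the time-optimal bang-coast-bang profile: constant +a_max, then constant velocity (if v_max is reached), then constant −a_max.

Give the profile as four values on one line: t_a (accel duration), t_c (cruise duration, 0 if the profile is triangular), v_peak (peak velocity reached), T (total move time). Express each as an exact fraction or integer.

(v_max)²/a_max = (91/2)²/(13/2) = 637/2
2639/8 ≥ 637/2 ⇒ cruise phase
t_a = (91/2)/(13/2) = 7; v_peak = 91/2
d_cruise = 2639/8 − 637/2 = 91/8; t_c = (91/8)/(91/2) = 1/4
T = 2·7 + 1/4 = 57/4

t_a=7 t_c=1/4 v_peak=91/2 T=57/4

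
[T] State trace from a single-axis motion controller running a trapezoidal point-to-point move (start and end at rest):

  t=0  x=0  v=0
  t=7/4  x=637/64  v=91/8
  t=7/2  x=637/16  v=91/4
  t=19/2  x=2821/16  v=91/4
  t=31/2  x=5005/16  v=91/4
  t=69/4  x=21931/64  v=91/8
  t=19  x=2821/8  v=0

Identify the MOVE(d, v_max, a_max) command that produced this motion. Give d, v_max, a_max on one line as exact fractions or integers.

d=2821/8 v_max=91/4 a_max=13/2

final state: t=19, x=2821/8, v=0 → d = 2821/8
a_max = (91/8−0)/(7/4−0) = 13/2
max v = 91/4 over t∈[7/2,31/2] → v_max = 91/4
check: 91/4·(7/2+12) = 2821/8 ✓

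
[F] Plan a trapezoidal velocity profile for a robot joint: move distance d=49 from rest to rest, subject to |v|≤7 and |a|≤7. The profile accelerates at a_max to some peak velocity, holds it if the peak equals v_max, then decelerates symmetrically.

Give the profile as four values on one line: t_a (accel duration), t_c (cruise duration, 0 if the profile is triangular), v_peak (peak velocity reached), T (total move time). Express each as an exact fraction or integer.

vₘ²/aₘ = 7²/7 = 7
49 ≥ 7 ⇒ cruise phase
t_a = 7/7 = 1; v_peak = 7
d_cruise = 49 − 7 = 42; t_c = 42/7 = 6
T = 2·1 + 6 = 8

t_a=1 t_c=6 v_peak=7 T=8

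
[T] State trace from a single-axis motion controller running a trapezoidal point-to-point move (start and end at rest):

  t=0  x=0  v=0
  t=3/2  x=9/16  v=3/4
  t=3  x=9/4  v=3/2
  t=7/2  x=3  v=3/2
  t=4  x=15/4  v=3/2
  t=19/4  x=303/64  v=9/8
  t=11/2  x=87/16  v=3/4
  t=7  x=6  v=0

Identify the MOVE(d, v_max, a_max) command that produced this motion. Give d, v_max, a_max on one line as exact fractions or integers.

final state: t=7, x=6, v=0 → d = 6
a_max = (3/4−0)/(3/2−0) = 1/2
max v = 3/2 over t∈[3,4] → v_max = 3/2
check: 3/2·(3+1) = 6 ✓

d=6 v_max=3/2 a_max=1/2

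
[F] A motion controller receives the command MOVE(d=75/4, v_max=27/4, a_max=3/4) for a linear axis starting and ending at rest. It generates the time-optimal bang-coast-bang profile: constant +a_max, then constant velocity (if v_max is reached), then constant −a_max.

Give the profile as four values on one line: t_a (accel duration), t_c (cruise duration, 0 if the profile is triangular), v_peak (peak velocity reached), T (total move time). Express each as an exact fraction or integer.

vₘ²/aₘ = (27/4)²/(3/4) = 243/4
75/4 < 243/4 → triangular
v_peak = √(75/4·3/4) = √(225/16) = 15/4
t_a = (15/4)/(3/4) = 5; t_c = 0
T = 2·5 = 10

t_a=5 t_c=0 v_peak=15/4 T=10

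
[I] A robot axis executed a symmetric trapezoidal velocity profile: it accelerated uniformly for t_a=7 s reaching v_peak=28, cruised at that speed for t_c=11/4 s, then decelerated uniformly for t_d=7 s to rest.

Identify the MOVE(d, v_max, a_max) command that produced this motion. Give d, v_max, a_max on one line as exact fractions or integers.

d=273 v_max=28 a_max=4

a_max = 28/7 = 4
d_a = ½·28·7 = 98; d_c = 28·11/4 = 77
d = 2·98 + 77 = 273
t_c = 11/4 > 0 → v_max = v_peak = 28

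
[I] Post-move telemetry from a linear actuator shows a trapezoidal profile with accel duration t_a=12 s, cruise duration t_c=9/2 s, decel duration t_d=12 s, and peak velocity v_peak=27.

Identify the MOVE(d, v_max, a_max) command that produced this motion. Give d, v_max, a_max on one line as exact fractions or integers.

d=891/2 v_max=27 a_max=9/4

a_max = 27/12 = 9/4
d_a = ½·27·12 = 162; d_c = 27·9/2 = 243/2
d = 2·162 + 243/2 = 891/2
t_c = 9/2 > 0 → v_max = v_peak = 27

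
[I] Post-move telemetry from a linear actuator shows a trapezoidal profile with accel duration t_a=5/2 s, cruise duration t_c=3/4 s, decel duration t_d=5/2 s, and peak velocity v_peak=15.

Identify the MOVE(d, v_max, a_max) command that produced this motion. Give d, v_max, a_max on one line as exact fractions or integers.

d=195/4 v_max=15 a_max=6

a_max = 15/(5/2) = 6
d_a = ½·15·5/2 = 75/4; d_c = 15·3/4 = 45/4
d = 2·75/4 + 45/4 = 195/4
t_c = 3/4 > 0 → v_max = v_peak = 15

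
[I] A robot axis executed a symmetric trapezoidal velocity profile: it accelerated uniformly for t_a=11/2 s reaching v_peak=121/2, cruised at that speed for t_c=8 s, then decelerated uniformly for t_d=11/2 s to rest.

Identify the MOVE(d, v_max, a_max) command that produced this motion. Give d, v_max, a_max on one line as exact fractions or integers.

a_max = (121/2)/(11/2) = 11
d_a = ½·121/2·11/2 = 1331/8; d_c = 121/2·8 = 484
d = 2·1331/8 + 484 = 3267/4
t_c = 8 > 0 so v_max = 121/2

d=3267/4 v_max=121/2 a_max=11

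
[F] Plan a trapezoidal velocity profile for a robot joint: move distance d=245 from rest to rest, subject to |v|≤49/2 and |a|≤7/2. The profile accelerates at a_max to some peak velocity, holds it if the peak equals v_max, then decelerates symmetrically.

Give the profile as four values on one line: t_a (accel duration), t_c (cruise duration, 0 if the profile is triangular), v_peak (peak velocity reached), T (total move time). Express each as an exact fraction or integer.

t_a=7 t_c=3 v_peak=49/2 T=17

v_max²/a_max = (49/2)²/(7/2) = 343/2
245 ≥ 343/2 → trapezoidal
t_a = (49/2)/(7/2) = 7; v_peak = 49/2
d_cruise = 245 − 343/2 = 147/2; t_c = (147/2)/(49/2) = 3
T = 2·7 + 3 = 17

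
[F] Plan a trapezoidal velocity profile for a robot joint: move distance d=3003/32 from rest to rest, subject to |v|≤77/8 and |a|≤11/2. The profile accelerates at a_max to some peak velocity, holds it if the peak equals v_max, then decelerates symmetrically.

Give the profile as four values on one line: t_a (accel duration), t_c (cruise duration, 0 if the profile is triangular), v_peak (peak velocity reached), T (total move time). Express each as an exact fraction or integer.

t_a=7/4 t_c=8 v_peak=77/8 T=23/2

vₘ²/aₘ = (77/8)²/(11/2) = 539/32
3003/32 ≥ 539/32 so v_max reached
t_a = (77/8)/(11/2) = 7/4; v_peak = 77/8
d_cruise = 3003/32 − 539/32 = 77; t_c = 77/(77/8) = 8
T = 2·7/4 + 8 = 23/2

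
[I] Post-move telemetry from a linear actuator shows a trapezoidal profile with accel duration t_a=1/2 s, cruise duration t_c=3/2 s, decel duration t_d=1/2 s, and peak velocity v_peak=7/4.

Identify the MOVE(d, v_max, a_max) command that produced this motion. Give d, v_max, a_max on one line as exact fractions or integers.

a_max = (7/4)/(1/2) = 7/2
d_a = ½·7/4·1/2 = 7/16; d_c = 7/4·3/2 = 21/8
d = 2·7/16 + 21/8 = 7/2
t_c = 3/2 > 0 → v_max = v_peak = 7/4

d=7/2 v_max=7/4 a_max=7/2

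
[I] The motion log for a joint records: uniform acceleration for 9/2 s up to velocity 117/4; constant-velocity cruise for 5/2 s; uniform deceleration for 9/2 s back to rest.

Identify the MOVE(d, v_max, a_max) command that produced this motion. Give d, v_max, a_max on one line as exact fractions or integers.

d=819/4 v_max=117/4 a_max=13/2

a_max = (117/4)/(9/2) = 13/2
d_a = ½·117/4·9/2 = 1053/16; d_c = 117/4·5/2 = 585/8
d = 2·1053/16 + 585/8 = 819/4
t_c = 5/2 > 0 so v_max = 117/4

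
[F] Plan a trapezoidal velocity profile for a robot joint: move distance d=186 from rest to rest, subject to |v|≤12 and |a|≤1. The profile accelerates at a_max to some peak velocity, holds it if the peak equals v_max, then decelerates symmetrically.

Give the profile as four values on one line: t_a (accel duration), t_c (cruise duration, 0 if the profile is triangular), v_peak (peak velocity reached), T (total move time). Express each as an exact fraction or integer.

t_a=12 t_c=7/2 v_peak=12 T=55/2

(v_max)²/a_max = 12²/1 = 144
186 ≥ 144 so v_max reached
t_a = 12/1 = 12; v_peak = 12
d_cruise = 186 − 144 = 42; t_c = 42/12 = 7/2
T = 2·12 + 7/2 = 55/2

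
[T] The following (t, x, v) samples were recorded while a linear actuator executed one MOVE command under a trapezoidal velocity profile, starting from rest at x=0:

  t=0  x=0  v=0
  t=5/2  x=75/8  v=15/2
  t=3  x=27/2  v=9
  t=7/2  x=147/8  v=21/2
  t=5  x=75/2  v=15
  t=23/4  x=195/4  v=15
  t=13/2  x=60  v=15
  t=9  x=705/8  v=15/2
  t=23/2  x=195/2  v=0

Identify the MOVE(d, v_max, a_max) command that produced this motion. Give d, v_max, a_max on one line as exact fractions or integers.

d=195/2 v_max=15 a_max=3

final state: t=23/2, x=195/2, v=0 → d = 195/2
a_max = (15/2−0)/(5/2−0) = 3
max v = 15 over t∈[5,13/2] → v_max = 15
check: 15·(5+3/2) = 195/2 ✓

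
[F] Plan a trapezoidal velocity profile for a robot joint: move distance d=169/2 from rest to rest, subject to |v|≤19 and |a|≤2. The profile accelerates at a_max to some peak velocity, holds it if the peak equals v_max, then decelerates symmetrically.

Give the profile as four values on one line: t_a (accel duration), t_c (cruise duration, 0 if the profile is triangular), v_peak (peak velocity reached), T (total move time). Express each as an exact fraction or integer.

vₘ²/aₘ = 19²/2 = 361/2
169/2 < 361/2 ⇒ no cruise
v_peak = √(169/2·2) = √169 = 13
t_a = 13/2; t_c = 0
T = 2·13/2 = 13

t_a=13/2 t_c=0 v_peak=13 T=13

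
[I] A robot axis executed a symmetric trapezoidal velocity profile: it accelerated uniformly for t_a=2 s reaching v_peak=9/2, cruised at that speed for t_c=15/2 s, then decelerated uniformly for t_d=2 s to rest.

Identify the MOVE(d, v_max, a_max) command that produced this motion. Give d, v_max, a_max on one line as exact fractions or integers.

d=171/4 v_max=9/2 a_max=9/4

a_max = (9/2)/2 = 9/4
d_a = ½·9/2·2 = 9/2; d_c = 9/2·15/2 = 135/4
d = 2·9/2 + 135/4 = 171/4
t_c = 15/2 > 0 ⇒ limit active, v_max = 9/2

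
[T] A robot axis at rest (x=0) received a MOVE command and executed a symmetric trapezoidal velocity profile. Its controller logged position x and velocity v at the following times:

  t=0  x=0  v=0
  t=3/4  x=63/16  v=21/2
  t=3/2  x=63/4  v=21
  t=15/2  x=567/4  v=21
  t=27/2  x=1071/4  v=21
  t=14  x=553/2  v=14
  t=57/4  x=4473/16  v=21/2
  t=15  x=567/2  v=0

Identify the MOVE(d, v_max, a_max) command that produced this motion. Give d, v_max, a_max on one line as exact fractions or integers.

d=567/2 v_max=21 a_max=14

final state: t=15, x=567/2, v=0 → d = 567/2
a_max = (21/2−0)/(3/4−0) = 14
max v = 21 over t∈[3/2,27/2] → v_max = 21
check: 21·(3/2+12) = 567/2 ✓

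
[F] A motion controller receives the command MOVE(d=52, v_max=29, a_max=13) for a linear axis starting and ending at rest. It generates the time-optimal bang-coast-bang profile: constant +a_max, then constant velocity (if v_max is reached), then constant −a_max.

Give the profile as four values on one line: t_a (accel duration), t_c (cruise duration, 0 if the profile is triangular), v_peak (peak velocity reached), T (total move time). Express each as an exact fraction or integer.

vₘ²/aₘ = 29²/13 = 841/13
52 < 841/13 → triangular
v_peak = √(52·13) = √676 = 26
t_a = 26/13 = 2; t_c = 0
T = 2·2 = 4

t_a=2 t_c=0 v_peak=26 T=4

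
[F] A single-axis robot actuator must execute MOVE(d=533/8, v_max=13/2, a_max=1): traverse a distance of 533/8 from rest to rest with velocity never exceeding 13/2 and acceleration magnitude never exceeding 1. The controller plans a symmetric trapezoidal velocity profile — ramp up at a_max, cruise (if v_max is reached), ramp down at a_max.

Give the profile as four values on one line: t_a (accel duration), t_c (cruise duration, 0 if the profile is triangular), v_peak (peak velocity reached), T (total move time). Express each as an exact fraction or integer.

(v_max)²/a_max = (13/2)²/1 = 169/4
533/8 ≥ 169/4 ⇒ cruise phase
t_a = (13/2)/1 = 13/2; v_peak = 13/2
d_cruise = 533/8 − 169/4 = 195/8; t_c = (195/8)/(13/2) = 15/4
T = 2·13/2 + 15/4 = 67/4

t_a=13/2 t_c=15/4 v_peak=13/2 T=67/4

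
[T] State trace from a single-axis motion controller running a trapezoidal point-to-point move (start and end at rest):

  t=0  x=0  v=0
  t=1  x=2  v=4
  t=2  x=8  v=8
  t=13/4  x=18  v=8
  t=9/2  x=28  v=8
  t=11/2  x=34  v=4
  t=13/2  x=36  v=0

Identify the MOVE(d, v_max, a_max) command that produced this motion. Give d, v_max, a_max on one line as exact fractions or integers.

d=36 v_max=8 a_max=4

final state: t=13/2, x=36, v=0 → d = 36
a_max = (4−0)/(1−0) = 4
max v = 8 over t∈[2,9/2] → v_max = 8
check: 8·(2+5/2) = 36 ✓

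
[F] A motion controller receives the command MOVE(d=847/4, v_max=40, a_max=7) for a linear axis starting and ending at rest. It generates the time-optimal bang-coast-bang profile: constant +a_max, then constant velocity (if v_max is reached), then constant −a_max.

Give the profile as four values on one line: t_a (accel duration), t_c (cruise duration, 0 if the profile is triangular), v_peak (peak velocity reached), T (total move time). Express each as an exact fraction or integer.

v_max²/a_max = 40²/7 = 1600/7
847/4 < 1600/7 ⇒ no cruise
v_peak = √(847/4·7) = √(5929/4) = 77/2
t_a = (77/2)/7 = 11/2; t_c = 0
T = 2·11/2 = 11

t_a=11/2 t_c=0 v_peak=77/2 T=11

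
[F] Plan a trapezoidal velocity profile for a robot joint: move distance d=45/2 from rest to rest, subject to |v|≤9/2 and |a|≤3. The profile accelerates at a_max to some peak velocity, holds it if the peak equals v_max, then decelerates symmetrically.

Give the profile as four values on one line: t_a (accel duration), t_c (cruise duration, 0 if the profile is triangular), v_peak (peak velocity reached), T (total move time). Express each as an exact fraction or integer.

t_a=3/2 t_c=7/2 v_peak=9/2 T=13/2

v_max²/a_max = (9/2)²/3 = 27/4
45/2 ≥ 27/4 ⇒ cruise phase
t_a = (9/2)/3 = 3/2; v_peak = 9/2
d_cruise = 45/2 − 27/4 = 63/4; t_c = (63/4)/(9/2) = 7/2
T = 2·3/2 + 7/2 = 13/2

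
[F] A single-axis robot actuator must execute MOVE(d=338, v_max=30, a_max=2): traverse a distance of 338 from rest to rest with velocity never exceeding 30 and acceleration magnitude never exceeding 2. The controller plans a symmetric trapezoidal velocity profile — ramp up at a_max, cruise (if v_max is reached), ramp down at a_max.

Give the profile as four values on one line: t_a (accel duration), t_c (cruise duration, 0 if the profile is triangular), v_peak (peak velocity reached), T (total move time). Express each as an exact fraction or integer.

t_a=13 t_c=0 v_peak=26 T=26

(v_max)²/a_max = 30²/2 = 450
338 < 450 ⇒ no cruise
v_peak = √(338·2) = √676 = 26
t_a = 26/2 = 13; t_c = 0
T = 2·13 = 26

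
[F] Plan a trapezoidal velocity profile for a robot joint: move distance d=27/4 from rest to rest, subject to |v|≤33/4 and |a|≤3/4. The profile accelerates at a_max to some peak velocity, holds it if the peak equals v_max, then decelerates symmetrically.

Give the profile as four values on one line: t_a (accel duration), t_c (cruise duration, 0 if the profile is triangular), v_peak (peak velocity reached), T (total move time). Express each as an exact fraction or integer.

t_a=3 t_c=0 v_peak=9/4 T=6

(v_max)²/a_max = (33/4)²/(3/4) = 363/4
27/4 < 363/4 so t_c = 0
v_peak = √(27/4·3/4) = √(81/16) = 9/4
t_a = (9/4)/(3/4) = 3; t_c = 0
T = 2·3 = 6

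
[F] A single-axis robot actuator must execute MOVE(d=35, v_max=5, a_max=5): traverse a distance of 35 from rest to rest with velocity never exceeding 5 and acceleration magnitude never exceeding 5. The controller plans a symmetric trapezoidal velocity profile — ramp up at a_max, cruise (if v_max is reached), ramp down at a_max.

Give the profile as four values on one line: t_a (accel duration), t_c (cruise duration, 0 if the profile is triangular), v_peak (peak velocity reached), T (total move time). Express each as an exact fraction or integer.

t_a=1 t_c=6 v_peak=5 T=8

v_max²/a_max = 5²/5 = 5
35 ≥ 5 → trapezoidal
t_a = 5/5 = 1; v_peak = 5
d_cruise = 35 − 5 = 30; t_c = 30/5 = 6
T = 2·1 + 6 = 8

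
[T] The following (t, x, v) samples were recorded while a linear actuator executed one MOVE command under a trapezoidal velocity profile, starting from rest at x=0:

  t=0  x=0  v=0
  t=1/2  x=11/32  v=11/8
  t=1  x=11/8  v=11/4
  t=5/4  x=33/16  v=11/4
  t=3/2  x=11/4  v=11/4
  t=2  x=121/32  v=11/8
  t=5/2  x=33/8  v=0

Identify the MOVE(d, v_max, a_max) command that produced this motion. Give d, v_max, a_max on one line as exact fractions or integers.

final state: t=5/2, x=33/8, v=0 → d = 33/8
a_max = (11/8−0)/(1/2−0) = 11/4
max v = 11/4 over t∈[1,3/2] → v_max = 11/4
check: 11/4·(1+1/2) = 33/8 ✓

d=33/8 v_max=11/4 a_max=11/4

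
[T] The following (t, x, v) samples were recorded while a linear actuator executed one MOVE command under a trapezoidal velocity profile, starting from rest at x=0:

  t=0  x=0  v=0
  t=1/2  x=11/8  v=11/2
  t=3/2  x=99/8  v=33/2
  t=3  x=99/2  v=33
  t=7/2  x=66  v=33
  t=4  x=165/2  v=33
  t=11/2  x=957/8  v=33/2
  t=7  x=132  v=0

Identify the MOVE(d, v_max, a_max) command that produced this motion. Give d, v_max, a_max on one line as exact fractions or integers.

final state: t=7, x=132, v=0 → d = 132
a_max = (11/2−0)/(1/2−0) = 11
max v = 33 over t∈[3,4] → v_max = 33
check: 33·(3+1) = 132 ✓

d=132 v_max=33 a_max=11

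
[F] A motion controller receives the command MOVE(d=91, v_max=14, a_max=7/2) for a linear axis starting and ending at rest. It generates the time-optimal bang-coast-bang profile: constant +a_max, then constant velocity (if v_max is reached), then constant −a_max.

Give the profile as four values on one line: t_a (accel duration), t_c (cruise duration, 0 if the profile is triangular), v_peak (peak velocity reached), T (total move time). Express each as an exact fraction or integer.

v_max²/a_max = 14²/(7/2) = 56
91 ≥ 56 so v_max reached
t_a = 14/(7/2) = 4; v_peak = 14
d_cruise = 91 − 56 = 35; t_c = 35/14 = 5/2
T = 2·4 + 5/2 = 21/2

t_a=4 t_c=5/2 v_peak=14 T=21/2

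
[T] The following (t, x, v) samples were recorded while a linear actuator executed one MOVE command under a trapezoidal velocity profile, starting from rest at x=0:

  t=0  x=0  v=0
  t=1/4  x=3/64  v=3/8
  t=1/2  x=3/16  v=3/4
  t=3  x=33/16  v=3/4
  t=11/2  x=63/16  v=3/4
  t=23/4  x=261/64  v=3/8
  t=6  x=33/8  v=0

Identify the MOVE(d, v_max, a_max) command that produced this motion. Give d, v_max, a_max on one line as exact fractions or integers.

final state: t=6, x=33/8, v=0 → d = 33/8
a_max = (3/8−0)/(1/4−0) = 3/2
max v = 3/4 over t∈[1/2,11/2] → v_max = 3/4
check: 3/4·(1/2+5) = 33/8 ✓

d=33/8 v_max=3/4 a_max=3/2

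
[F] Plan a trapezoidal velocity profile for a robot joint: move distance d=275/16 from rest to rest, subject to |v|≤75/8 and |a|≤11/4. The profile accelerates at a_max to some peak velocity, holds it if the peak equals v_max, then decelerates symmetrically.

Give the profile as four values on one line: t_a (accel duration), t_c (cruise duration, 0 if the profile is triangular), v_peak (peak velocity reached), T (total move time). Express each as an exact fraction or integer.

t_a=5/2 t_c=0 v_peak=55/8 T=5

v_max²/a_max = (75/8)²/(11/4) = 5625/176
275/16 < 5625/176 so t_c = 0
v_peak = √(275/16·11/4) = √(3025/64) = 55/8
t_a = (55/8)/(11/4) = 5/2; t_c = 0
T = 2·5/2 = 5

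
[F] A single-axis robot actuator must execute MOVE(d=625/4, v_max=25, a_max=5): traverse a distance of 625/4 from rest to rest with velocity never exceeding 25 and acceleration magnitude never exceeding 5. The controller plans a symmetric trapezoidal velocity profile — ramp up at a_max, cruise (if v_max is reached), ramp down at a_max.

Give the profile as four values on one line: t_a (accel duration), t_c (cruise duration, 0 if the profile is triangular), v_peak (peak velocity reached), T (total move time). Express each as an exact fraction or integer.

t_a=5 t_c=5/4 v_peak=25 T=45/4

v_max²/a_max = 25²/5 = 125
625/4 ≥ 125 ⇒ cruise phase
t_a = 25/5 = 5; v_peak = 25
d_cruise = 625/4 − 125 = 125/4; t_c = (125/4)/25 = 5/4
T = 2·5 + 5/4 = 45/4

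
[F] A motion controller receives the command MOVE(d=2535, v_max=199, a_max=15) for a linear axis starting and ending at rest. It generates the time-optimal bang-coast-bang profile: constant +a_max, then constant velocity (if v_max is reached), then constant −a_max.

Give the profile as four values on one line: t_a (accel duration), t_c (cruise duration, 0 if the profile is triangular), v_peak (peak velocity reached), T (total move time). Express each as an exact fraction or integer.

(v_max)²/a_max = 199²/15 = 39601/15
2535 < 39601/15 → triangular
v_peak = √(2535·15) = √38025 = 195
t_a = 195/15 = 13; t_c = 0
T = 2·13 = 26

t_a=13 t_c=0 v_peak=195 T=26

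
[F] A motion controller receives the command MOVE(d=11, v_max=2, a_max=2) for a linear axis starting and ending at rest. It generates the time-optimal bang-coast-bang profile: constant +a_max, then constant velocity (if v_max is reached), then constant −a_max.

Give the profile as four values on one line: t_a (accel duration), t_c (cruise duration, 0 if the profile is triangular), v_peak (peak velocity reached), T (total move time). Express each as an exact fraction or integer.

t_a=1 t_c=9/2 v_peak=2 T=13/2

(v_max)²/a_max = 2²/2 = 2
11 ≥ 2 so v_max reached
t_a = 2/2 = 1; v_peak = 2
d_cruise = 11 − 2 = 9; t_c = 9/2
T = 2·1 + 9/2 = 13/2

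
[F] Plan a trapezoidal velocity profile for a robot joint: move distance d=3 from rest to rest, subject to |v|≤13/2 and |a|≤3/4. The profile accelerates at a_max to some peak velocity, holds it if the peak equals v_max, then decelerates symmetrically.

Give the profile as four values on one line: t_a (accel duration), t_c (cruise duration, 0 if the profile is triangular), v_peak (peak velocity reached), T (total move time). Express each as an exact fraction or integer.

t_a=2 t_c=0 v_peak=3/2 T=4

(v_max)²/a_max = (13/2)²/(3/4) = 169/3
3 < 169/3 so t_c = 0
v_peak = √(3·3/4) = √(9/4) = 3/2
t_a = (3/2)/(3/4) = 2; t_c = 0
T = 2·2 = 4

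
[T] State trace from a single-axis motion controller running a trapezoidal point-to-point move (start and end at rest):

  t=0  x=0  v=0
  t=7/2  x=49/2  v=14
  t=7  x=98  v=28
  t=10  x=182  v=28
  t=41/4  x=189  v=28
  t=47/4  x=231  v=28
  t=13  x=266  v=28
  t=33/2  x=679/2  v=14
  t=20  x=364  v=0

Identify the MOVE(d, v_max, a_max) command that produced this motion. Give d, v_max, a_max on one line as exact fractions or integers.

d=364 v_max=28 a_max=4

final state: t=20, x=364, v=0 → d = 364
a_max = (14−0)/(7/2−0) = 4
max v = 28 over t∈[7,13] → v_max = 28
check: 28·(7+6) = 364 ✓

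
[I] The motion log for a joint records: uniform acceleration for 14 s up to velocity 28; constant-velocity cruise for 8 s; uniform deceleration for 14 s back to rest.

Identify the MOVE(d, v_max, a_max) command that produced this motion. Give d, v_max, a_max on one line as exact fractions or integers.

d=616 v_max=28 a_max=2

a_max = 28/14 = 2
d_a = ½·28·14 = 196; d_c = 28·8 = 224
d = 2·196 + 224 = 616
t_c = 8 > 0 ⇒ limit active, v_max = 28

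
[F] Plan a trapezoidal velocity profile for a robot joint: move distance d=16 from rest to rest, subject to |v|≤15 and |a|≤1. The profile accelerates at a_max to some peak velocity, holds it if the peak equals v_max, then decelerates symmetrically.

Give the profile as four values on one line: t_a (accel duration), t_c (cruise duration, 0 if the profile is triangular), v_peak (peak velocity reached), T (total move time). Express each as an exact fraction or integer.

vₘ²/aₘ = 15²/1 = 225
16 < 225 ⇒ no cruise
v_peak = √(16·1) = √16 = 4
t_a = 4/1 = 4; t_c = 0
T = 2·4 = 8

t_a=4 t_c=0 v_peak=4 T=8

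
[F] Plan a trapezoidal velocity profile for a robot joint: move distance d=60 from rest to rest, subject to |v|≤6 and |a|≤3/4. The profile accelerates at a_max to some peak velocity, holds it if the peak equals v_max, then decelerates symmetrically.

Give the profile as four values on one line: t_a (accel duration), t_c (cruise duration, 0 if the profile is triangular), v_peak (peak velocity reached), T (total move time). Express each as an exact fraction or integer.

v_max²/a_max = 6²/(3/4) = 48
60 ≥ 48 → trapezoidal
t_a = 6/(3/4) = 8; v_peak = 6
d_cruise = 60 − 48 = 12; t_c = 12/6 = 2
T = 2·8 + 2 = 18

t_a=8 t_c=2 v_peak=6 T=18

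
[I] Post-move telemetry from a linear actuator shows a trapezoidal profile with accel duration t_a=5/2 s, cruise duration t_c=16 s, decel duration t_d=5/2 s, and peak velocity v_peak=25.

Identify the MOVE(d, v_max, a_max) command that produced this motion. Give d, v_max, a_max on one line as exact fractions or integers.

a_max = 25/(5/2) = 10
d_a = ½·25·5/2 = 125/4; d_c = 25·16 = 400
d = 2·125/4 + 400 = 925/2
t_c = 16 > 0 so v_max = 25

d=925/2 v_max=25 a_max=10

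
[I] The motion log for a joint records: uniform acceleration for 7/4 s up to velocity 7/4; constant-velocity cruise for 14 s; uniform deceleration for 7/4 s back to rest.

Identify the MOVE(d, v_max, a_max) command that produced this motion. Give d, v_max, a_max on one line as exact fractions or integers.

a_max = (7/4)/(7/4) = 1
d_a = ½·7/4·7/4 = 49/32; d_c = 7/4·14 = 49/2
d = 2·49/32 + 49/2 = 441/16
t_c = 14 > 0 so v_max = 7/4

d=441/16 v_max=7/4 a_max=1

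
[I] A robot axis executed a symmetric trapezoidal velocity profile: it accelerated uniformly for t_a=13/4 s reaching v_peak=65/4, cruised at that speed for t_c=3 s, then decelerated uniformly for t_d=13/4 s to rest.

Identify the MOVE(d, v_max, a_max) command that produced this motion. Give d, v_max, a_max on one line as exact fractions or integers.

a_max = (65/4)/(13/4) = 5
d_a = ½·65/4·13/4 = 845/32; d_c = 65/4·3 = 195/4
d = 2·845/32 + 195/4 = 1625/16
t_c = 3 > 0 → v_max = v_peak = 65/4

d=1625/16 v_max=65/4 a_max=5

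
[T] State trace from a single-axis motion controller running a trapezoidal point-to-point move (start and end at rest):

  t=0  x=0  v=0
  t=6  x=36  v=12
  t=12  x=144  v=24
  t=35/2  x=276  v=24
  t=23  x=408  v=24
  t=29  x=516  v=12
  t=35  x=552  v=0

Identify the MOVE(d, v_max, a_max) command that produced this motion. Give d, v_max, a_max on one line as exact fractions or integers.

d=552 v_max=24 a_max=2

final state: t=35, x=552, v=0 → d = 552
a_max = (12−0)/(6−0) = 2
max v = 24 over t∈[12,23] → v_max = 24
check: 24·(12+11) = 552 ✓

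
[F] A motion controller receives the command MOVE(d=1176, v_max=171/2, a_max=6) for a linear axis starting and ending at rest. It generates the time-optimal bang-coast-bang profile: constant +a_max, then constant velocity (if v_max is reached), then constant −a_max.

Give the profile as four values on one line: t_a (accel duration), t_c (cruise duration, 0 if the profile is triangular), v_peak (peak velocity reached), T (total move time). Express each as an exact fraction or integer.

t_a=14 t_c=0 v_peak=84 T=28

(v_max)²/a_max = (171/2)²/6 = 9747/8
1176 < 9747/8 → triangular
v_peak = √(1176·6) = √7056 = 84
t_a = 84/6 = 14; t_c = 0
T = 2·14 = 28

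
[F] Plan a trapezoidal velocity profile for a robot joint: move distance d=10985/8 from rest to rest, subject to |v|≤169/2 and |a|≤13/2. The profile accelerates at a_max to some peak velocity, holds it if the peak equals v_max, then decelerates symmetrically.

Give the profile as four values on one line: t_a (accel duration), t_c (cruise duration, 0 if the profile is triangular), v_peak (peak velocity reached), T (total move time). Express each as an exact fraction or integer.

(v_max)²/a_max = (169/2)²/(13/2) = 2197/2
10985/8 ≥ 2197/2 so v_max reached
t_a = (169/2)/(13/2) = 13; v_peak = 169/2
d_cruise = 10985/8 − 2197/2 = 2197/8; t_c = (2197/8)/(169/2) = 13/4
T = 2·13 + 13/4 = 117/4

t_a=13 t_c=13/4 v_peak=169/2 T=117/4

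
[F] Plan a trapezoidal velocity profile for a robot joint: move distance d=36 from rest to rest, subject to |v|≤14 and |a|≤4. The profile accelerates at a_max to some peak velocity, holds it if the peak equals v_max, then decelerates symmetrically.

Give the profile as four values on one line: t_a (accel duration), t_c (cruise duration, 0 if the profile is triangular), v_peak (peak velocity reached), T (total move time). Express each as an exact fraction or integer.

v_max²/a_max = 14²/4 = 49
36 < 49 → triangular
v_peak = √(36·4) = √144 = 12
t_a = 12/4 = 3; t_c = 0
T = 2·3 = 6

t_a=3 t_c=0 v_peak=12 T=6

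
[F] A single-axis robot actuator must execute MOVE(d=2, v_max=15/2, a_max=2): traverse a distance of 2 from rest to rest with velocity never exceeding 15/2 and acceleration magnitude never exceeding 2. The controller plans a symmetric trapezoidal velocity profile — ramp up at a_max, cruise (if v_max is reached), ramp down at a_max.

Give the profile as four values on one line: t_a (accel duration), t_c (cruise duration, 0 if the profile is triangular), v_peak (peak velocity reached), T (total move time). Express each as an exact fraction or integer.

vₘ²/aₘ = (15/2)²/2 = 225/8
2 < 225/8 → triangular
v_peak = √(2·2) = √4 = 2
t_a = 2/2 = 1; t_c = 0
T = 2·1 = 2

t_a=1 t_c=0 v_peak=2 T=2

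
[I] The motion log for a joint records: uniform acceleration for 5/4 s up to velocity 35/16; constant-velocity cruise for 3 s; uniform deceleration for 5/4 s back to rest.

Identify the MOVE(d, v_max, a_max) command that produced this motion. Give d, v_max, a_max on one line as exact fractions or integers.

d=595/64 v_max=35/16 a_max=7/4

a_max = (35/16)/(5/4) = 7/4
d_a = ½·35/16·5/4 = 175/128; d_c = 35/16·3 = 105/16
d = 2·175/128 + 105/16 = 595/64
t_c = 3 > 0 so v_max = 35/16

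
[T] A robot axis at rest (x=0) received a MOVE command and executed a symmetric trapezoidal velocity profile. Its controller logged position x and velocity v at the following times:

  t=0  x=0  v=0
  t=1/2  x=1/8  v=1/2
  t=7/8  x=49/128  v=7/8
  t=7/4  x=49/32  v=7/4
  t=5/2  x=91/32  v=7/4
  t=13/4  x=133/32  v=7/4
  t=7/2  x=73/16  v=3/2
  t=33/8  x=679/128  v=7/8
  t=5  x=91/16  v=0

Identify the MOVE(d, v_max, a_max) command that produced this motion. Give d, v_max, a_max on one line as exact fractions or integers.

final state: t=5, x=91/16, v=0 → d = 91/16
a_max = (1/2−0)/(1/2−0) = 1
max v = 7/4 over t∈[7/4,13/4] → v_max = 7/4
check: 7/4·(7/4+3/2) = 91/16 ✓

d=91/16 v_max=7/4 a_max=1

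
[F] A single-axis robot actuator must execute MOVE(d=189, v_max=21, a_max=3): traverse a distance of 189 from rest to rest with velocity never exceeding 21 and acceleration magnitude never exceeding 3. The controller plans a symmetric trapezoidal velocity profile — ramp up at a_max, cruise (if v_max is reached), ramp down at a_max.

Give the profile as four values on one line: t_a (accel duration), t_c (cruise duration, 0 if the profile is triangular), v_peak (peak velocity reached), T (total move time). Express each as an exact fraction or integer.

v_max²/a_max = 21²/3 = 147
189 ≥ 147 → trapezoidal
t_a = 21/3 = 7; v_peak = 21
d_cruise = 189 − 147 = 42; t_c = 42/21 = 2
T = 2·7 + 2 = 16

t_a=7 t_c=2 v_peak=21 T=16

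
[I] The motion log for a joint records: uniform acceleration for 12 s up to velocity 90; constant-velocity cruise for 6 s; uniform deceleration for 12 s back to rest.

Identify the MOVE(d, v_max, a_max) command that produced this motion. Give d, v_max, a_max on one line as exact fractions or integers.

a_max = 90/12 = 15/2
d_a = ½·90·12 = 540; d_c = 90·6 = 540
d = 2·540 + 540 = 1620
t_c = 6 > 0 → v_max = v_peak = 90

d=1620 v_max=90 a_max=15/2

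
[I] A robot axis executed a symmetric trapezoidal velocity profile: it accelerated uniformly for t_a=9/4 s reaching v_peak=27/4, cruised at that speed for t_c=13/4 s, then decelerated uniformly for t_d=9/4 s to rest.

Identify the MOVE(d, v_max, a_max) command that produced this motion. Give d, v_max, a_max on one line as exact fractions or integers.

a_max = (27/4)/(9/4) = 3
d_a = ½·27/4·9/4 = 243/32; d_c = 27/4·13/4 = 351/16
d = 2·243/32 + 351/16 = 297/8
t_c = 13/4 > 0 ⇒ limit active, v_max = 27/4

d=297/8 v_max=27/4 a_max=3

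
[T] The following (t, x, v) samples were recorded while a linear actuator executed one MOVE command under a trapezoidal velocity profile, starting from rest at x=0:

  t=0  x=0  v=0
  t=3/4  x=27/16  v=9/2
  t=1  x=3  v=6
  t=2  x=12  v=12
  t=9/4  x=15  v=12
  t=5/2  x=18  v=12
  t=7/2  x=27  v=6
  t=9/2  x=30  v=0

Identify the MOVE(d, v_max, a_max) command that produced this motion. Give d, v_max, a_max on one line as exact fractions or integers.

final state: t=9/2, x=30, v=0 → d = 30
a_max = (9/2−0)/(3/4−0) = 6
max v = 12 over t∈[2,5/2] → v_max = 12
check: 12·(2+1/2) = 30 ✓

d=30 v_max=12 a_max=6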